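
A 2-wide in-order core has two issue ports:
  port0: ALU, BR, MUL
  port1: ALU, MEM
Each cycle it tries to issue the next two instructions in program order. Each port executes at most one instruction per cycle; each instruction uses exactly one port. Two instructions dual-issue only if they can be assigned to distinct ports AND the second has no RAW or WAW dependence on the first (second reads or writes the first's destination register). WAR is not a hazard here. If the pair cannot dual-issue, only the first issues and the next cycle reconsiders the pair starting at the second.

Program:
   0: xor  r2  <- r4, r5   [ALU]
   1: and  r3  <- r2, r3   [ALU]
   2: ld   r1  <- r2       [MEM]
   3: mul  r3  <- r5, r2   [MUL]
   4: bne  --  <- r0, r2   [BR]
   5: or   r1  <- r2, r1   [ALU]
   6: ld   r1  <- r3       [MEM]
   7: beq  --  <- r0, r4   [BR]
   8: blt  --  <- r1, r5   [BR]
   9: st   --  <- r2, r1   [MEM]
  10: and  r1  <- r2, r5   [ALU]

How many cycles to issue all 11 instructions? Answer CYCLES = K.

CYCLES = 7

#0 head=0: xor i0 RAW r2
#1 head=1: and ld i1,i2 dual
#2 head=3: mul i3 no-port MUL/BR
#3 head=4: bne or i4,i5 dual
#4 head=6: ld beq i6,i7 dual
#5 head=8: blt st i8,i9 dual
#6 head=10: and i10 tail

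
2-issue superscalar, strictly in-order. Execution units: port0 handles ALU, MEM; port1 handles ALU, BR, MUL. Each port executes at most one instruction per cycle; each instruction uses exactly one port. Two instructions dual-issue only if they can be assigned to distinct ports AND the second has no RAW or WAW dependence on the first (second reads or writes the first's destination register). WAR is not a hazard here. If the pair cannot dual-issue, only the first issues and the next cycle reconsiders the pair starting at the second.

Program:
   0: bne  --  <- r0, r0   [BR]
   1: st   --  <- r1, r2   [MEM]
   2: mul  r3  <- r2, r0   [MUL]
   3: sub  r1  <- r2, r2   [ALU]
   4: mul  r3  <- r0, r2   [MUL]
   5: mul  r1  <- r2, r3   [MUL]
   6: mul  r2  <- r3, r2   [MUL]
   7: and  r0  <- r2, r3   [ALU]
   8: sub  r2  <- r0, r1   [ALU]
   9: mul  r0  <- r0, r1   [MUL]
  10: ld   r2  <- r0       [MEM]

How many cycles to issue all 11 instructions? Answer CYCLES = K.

CYCLES = 8

  cy0 -> i0&i1 (bne.BR;st.MEM) 2-wide
  cy1 -> i2&i3 (mul.MUL;sub.ALU) 2-wide
  cy2 -> i4 (mul.MUL) no-port MUL/MUL
  cy3 -> i5 (mul.MUL) no-port MUL/MUL
  cy4 -> i6 (mul.MUL) RAW r2
  cy5 -> i7 (and.ALU) RAW r0
  cy6 -> i8&i9 (sub.ALU;mul.MUL) 2-wide
  cy7 -> i10 (ld.MEM) tail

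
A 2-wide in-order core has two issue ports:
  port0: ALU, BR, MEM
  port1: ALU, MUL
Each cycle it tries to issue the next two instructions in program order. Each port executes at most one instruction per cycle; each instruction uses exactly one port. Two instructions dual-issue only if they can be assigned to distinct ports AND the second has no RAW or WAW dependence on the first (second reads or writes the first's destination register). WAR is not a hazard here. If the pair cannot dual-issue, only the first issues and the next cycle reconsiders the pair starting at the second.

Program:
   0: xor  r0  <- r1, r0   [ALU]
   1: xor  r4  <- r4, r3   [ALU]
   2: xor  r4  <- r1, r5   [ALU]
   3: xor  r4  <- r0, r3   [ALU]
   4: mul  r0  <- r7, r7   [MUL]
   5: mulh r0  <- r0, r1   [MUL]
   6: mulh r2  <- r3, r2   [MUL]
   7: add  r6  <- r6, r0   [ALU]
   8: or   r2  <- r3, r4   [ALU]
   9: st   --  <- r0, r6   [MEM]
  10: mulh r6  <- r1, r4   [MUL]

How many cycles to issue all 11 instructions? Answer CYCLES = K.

CYCLES = 7

0. xor.ALU xor.ALU @i0+i1  | dual
1. xor.ALU @i2  | WAW r4
2. xor.ALU mul.MUL @i3+i4  | dual
3. mulh.MUL @i5  | no-port MUL/MUL
4. mulh.MUL add.ALU @i6+i7  | dual
5. or.ALU st.MEM @i8+i9  | dual
6. mulh.MUL @i10  | tail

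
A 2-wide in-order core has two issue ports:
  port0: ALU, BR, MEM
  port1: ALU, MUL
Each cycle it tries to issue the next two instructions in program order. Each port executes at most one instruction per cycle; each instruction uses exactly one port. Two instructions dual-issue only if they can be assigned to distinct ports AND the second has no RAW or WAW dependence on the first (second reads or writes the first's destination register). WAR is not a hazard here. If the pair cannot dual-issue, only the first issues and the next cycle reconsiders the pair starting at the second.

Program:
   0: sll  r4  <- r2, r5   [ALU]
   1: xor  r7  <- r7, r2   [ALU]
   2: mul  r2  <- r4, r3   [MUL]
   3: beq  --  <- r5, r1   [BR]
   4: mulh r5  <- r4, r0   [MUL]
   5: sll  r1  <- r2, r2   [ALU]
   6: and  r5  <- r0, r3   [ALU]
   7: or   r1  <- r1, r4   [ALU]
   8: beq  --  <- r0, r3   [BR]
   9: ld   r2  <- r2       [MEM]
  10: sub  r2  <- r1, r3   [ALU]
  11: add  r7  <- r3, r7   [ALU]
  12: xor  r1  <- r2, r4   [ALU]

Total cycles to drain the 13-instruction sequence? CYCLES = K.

CYCLES = 8

[0] i0/i1  sll;xor  -- dual
[1] i2/i3  mul;beq  -- dual
[2] i4/i5  mulh;sll  -- dual
[3] i6/i7  and;or  -- dual
[4] i8  beq  -- no-port BR/MEM
[5] i9  ld  -- WAW r2
[6] i10/i11  sub;add  -- dual
[7] i12  xor  -- tail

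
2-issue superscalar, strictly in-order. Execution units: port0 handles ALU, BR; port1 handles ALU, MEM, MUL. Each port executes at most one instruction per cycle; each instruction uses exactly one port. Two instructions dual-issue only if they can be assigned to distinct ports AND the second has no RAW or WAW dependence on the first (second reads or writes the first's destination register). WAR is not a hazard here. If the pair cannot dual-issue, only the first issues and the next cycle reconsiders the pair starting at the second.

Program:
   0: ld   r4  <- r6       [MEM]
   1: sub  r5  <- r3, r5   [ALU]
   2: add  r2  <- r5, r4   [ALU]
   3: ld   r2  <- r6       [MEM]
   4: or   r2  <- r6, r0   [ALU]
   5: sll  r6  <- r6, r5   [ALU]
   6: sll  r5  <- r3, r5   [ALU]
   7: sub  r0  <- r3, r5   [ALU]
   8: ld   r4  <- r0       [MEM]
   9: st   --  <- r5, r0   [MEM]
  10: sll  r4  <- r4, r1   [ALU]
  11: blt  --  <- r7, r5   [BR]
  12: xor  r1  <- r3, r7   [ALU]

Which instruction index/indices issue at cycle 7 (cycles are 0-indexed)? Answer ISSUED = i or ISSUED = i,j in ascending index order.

ISSUED = 9,10

0. ld sub @i0&i1  | dual
1. add @i2  | WAW r2
2. ld @i3  | WAW r2
3. or sll @i4&i5  | dual
4. sll @i6  | RAW r5
5. sub @i7  | RAW r0
6. ld @i8  | no-port MEM/MEM
7. st sll @i9&i10  | dual
8. blt xor @i11&i12  | dual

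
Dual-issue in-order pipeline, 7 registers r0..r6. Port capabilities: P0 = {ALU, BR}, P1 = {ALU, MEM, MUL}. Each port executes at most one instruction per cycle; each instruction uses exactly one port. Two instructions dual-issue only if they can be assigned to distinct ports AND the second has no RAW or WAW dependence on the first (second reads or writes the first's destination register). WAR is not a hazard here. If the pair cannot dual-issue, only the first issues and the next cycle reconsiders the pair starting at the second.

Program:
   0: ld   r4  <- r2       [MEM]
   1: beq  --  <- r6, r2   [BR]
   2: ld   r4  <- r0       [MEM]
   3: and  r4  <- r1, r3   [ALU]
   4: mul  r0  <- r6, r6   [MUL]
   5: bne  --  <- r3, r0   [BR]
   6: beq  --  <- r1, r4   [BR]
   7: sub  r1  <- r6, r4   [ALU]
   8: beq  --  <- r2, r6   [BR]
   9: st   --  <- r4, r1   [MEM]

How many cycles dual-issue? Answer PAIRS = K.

t=0 i0+i1:ld.MEM/beq.BR ; dual
t=1 i2:ld.MEM ; WAW r4
t=2 i3+i4:and.ALU/mul.MUL ; dual
t=3 i5:bne.BR ; no-port BR/BR
t=4 i6+i7:beq.BR/sub.ALU ; dual
t=5 i8+i9:beq.BR/st.MEM ; dual

PAIRS = 4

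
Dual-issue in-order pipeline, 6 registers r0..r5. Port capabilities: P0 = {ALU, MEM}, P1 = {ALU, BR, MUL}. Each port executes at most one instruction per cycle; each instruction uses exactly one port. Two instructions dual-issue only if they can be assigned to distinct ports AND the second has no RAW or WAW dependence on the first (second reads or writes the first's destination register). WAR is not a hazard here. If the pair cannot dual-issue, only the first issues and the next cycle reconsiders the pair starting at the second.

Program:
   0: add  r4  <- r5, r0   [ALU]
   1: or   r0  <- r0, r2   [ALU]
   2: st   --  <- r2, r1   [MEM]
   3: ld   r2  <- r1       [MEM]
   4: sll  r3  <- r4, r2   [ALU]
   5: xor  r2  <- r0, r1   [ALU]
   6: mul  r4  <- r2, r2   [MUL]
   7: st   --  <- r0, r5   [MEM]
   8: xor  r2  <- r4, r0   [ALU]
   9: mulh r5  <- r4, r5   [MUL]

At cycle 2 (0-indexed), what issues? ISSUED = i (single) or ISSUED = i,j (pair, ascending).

ISSUED = 3

#0 head=0: add.ALU;or.ALU i0/i1 pair
#1 head=2: st.MEM i2 no-port MEM/MEM
#2 head=3: ld.MEM i3 RAW r2
#3 head=4: sll.ALU;xor.ALU i4/i5 pair
#4 head=6: mul.MUL;st.MEM i6/i7 pair
#5 head=8: xor.ALU;mulh.MUL i8/i9 pair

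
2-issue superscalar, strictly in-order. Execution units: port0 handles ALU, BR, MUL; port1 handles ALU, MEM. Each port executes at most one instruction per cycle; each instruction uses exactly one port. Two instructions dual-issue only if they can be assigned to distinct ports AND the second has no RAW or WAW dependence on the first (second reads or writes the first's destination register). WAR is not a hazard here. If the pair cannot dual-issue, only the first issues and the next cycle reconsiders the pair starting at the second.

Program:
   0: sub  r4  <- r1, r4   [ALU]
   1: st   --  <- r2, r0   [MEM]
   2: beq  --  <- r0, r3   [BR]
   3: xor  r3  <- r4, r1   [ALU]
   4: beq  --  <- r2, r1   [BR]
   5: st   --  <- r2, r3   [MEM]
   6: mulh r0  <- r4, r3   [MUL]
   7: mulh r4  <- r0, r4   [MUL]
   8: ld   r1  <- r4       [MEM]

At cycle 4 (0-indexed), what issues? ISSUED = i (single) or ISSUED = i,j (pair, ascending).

  cy0 -> i0/i1 (sub.ALU st.MEM) dual
  cy1 -> i2/i3 (beq.BR xor.ALU) dual
  cy2 -> i4/i5 (beq.BR st.MEM) dual
  cy3 -> i6 (mulh.MUL) no-port MUL/MUL
  cy4 -> i7 (mulh.MUL) RAW r4
  cy5 -> i8 (ld.MEM) tail

ISSUED = 7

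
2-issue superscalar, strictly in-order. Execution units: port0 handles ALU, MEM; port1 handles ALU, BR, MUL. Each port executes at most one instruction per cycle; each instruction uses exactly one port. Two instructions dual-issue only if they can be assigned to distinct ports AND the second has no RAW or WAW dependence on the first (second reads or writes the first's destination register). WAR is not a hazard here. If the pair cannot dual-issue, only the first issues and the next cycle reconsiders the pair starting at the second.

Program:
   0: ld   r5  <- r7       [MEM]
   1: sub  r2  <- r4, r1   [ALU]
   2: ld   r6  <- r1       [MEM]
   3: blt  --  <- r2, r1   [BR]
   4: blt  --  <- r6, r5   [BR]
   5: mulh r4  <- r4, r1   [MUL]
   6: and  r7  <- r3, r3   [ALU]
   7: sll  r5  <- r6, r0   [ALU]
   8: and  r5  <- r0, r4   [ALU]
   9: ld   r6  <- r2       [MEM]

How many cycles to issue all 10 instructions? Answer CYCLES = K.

CYCLES = 6

  cy0 -> i0+i1 (ld.MEM;sub.ALU) dual
  cy1 -> i2+i3 (ld.MEM;blt.BR) dual
  cy2 -> i4 (blt.BR) no-port BR/MUL
  cy3 -> i5+i6 (mulh.MUL;and.ALU) dual
  cy4 -> i7 (sll.ALU) WAW r5
  cy5 -> i8+i9 (and.ALU;ld.MEM) dual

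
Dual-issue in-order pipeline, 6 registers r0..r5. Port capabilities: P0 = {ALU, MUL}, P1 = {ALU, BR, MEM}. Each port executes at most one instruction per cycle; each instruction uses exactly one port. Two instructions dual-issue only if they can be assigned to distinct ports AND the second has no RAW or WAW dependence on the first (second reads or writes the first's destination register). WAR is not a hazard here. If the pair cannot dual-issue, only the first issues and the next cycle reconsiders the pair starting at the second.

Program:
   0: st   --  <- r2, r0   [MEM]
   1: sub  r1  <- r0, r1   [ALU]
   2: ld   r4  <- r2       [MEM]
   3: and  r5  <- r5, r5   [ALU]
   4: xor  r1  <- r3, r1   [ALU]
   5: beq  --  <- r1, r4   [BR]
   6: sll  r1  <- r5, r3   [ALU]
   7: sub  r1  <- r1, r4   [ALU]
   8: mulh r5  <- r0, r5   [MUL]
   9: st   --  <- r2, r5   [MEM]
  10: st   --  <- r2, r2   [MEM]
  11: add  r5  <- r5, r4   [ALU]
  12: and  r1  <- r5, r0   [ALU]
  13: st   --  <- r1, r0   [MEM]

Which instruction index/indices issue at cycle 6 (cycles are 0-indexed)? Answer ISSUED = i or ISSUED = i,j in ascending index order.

[0] i0,i1  st.MEM/sub.ALU  -- 2-wide
[1] i2,i3  ld.MEM/and.ALU  -- 2-wide
[2] i4  xor.ALU  -- RAW r1
[3] i5,i6  beq.BR/sll.ALU  -- 2-wide
[4] i7,i8  sub.ALU/mulh.MUL  -- 2-wide
[5] i9  st.MEM  -- no-port MEM/MEM
[6] i10,i11  st.MEM/add.ALU  -- 2-wide
[7] i12  and.ALU  -- RAW r1
[8] i13  st.MEM  -- tail

ISSUED = 10,11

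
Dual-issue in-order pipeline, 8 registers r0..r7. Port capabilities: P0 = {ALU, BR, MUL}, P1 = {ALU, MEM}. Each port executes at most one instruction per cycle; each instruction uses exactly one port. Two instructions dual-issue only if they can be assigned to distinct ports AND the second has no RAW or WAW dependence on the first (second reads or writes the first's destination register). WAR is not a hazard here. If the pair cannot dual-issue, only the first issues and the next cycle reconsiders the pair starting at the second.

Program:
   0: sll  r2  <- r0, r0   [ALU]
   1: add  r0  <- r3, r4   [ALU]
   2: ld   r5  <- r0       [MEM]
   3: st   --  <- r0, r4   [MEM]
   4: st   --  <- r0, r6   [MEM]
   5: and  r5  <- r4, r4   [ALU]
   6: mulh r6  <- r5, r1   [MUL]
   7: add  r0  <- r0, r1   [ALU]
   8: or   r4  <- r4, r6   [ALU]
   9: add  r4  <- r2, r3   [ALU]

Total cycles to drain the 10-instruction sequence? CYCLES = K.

  cy0 -> i0,i1 (sll+add) dual
  cy1 -> i2 (ld) no-port MEM/MEM
  cy2 -> i3 (st) no-port MEM/MEM
  cy3 -> i4,i5 (st+and) dual
  cy4 -> i6,i7 (mulh+add) dual
  cy5 -> i8 (or) WAW r4
  cy6 -> i9 (add) tail

CYCLES = 7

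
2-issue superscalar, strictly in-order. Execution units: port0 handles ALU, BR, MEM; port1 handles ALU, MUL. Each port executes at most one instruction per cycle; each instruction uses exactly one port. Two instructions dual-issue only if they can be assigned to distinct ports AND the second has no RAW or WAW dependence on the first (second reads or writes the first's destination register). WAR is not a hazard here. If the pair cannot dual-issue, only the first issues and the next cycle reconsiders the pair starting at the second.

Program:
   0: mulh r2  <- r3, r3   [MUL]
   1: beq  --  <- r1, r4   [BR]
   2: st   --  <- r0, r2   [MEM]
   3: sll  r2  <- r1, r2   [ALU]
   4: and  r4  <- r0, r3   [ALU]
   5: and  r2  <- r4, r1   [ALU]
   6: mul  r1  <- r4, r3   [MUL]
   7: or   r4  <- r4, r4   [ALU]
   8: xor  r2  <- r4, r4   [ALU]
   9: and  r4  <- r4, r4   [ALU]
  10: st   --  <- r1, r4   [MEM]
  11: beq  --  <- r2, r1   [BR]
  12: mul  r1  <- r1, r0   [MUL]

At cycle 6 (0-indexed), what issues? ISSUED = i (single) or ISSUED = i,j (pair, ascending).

ISSUED = 10

#0 head=0: mulh.MUL;beq.BR i0+i1 dual
#1 head=2: st.MEM;sll.ALU i2+i3 dual
#2 head=4: and.ALU i4 RAW r4
#3 head=5: and.ALU;mul.MUL i5+i6 dual
#4 head=7: or.ALU i7 RAW r4
#5 head=8: xor.ALU;and.ALU i8+i9 dual
#6 head=10: st.MEM i10 no-port MEM/BR
#7 head=11: beq.BR;mul.MUL i11+i12 dual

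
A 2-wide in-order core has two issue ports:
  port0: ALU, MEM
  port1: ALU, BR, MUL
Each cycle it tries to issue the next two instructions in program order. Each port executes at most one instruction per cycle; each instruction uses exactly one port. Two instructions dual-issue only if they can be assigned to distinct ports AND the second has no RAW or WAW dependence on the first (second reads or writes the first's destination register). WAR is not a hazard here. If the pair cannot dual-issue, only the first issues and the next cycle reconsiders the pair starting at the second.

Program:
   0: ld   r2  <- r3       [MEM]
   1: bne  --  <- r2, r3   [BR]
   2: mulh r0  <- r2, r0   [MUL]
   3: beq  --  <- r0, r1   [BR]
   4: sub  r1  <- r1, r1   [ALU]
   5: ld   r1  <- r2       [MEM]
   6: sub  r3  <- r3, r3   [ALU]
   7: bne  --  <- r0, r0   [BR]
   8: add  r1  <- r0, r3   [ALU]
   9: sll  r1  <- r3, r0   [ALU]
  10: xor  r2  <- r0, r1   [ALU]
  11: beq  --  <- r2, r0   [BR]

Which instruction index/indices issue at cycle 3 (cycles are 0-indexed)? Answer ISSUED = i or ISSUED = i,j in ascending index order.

c0: i0 ld.MEM  RAW r2
c1: i1 bne.BR  no-port BR/MUL
c2: i2 mulh.MUL  no-port MUL/BR
c3: i3+i4 beq.BR/sub.ALU  pair
c4: i5+i6 ld.MEM/sub.ALU  pair
c5: i7+i8 bne.BR/add.ALU  pair
c6: i9 sll.ALU  RAW r1
c7: i10 xor.ALU  RAW r2
c8: i11 beq.BR  tail

ISSUED = 3,4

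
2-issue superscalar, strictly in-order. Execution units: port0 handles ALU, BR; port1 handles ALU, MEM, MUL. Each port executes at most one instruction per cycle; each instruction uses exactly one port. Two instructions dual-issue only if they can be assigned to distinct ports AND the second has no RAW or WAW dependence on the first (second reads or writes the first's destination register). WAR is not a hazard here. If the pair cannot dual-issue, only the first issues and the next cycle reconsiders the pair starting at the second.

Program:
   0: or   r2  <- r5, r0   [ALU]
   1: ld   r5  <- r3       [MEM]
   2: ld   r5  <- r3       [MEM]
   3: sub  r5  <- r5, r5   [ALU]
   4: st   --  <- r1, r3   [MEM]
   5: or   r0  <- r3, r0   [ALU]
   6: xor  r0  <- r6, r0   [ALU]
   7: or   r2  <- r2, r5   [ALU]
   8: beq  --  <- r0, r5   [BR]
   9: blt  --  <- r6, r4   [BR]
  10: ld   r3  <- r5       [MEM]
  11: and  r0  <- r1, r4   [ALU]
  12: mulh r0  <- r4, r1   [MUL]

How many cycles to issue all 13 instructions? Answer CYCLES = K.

CYCLES = 9

[0] i0&i1  or.ALU;ld.MEM  -- 2-wide
[1] i2  ld.MEM  -- RAW+WAW r5
[2] i3&i4  sub.ALU;st.MEM  -- 2-wide
[3] i5  or.ALU  -- RAW+WAW r0
[4] i6&i7  xor.ALU;or.ALU  -- 2-wide
[5] i8  beq.BR  -- no-port BR/BR
[6] i9&i10  blt.BR;ld.MEM  -- 2-wide
[7] i11  and.ALU  -- WAW r0
[8] i12  mulh.MUL  -- tail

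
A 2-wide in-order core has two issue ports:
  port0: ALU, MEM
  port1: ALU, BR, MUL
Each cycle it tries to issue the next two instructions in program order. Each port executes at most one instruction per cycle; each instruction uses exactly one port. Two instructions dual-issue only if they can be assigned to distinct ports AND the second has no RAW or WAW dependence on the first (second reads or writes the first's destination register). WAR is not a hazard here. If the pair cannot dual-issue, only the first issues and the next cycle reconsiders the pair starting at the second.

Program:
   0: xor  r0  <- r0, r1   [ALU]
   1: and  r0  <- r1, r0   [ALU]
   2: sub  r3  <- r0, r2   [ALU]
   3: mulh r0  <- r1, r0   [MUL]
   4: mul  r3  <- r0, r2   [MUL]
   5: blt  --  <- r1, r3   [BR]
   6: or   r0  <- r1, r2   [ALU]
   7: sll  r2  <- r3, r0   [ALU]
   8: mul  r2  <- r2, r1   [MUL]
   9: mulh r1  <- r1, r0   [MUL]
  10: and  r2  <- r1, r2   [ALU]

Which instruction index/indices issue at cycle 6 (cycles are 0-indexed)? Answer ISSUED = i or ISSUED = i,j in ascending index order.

c0: i0 xor.ALU  RAW+WAW r0
c1: i1 and.ALU  RAW r0
c2: i2/i3 sub.ALU mulh.MUL  dual
c3: i4 mul.MUL  no-port MUL/BR
c4: i5/i6 blt.BR or.ALU  dual
c5: i7 sll.ALU  RAW+WAW r2
c6: i8 mul.MUL  no-port MUL/MUL
c7: i9 mulh.MUL  RAW r1
c8: i10 and.ALU  tail

ISSUED = 8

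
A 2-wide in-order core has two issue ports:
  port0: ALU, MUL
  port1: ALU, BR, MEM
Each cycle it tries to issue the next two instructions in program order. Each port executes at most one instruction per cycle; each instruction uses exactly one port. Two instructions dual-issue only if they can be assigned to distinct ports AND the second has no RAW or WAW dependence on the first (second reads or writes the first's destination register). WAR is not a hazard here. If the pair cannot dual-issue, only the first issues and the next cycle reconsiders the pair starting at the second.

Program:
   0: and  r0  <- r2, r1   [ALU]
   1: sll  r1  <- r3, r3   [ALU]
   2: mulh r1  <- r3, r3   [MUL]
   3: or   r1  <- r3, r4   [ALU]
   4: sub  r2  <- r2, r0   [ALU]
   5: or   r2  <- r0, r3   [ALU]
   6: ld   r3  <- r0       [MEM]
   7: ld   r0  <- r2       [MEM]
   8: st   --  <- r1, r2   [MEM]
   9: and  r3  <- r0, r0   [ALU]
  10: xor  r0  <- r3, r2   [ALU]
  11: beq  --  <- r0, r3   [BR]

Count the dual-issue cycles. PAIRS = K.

[0] i0/i1  and.ALU sll.ALU  -- pair
[1] i2  mulh.MUL  -- WAW r1
[2] i3/i4  or.ALU sub.ALU  -- pair
[3] i5/i6  or.ALU ld.MEM  -- pair
[4] i7  ld.MEM  -- no-port MEM/MEM
[5] i8/i9  st.MEM and.ALU  -- pair
[6] i10  xor.ALU  -- RAW r0
[7] i11  beq.BR  -- tail

PAIRS = 4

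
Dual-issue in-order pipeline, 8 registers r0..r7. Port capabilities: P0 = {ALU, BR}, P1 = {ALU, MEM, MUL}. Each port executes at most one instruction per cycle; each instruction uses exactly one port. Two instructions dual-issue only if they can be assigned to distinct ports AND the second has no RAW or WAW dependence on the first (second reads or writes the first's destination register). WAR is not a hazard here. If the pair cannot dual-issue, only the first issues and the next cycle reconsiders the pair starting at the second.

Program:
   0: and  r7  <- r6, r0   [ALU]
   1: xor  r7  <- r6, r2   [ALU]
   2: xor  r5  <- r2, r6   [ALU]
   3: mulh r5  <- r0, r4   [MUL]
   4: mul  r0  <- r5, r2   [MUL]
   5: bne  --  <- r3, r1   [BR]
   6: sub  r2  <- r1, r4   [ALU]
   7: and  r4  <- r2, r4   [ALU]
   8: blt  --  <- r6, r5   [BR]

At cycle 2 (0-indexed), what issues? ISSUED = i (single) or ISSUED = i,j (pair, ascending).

ISSUED = 3

0. and.ALU @i0  | WAW r7
1. xor.ALU/xor.ALU @i1&i2  | dual
2. mulh.MUL @i3  | no-port MUL/MUL
3. mul.MUL/bne.BR @i4&i5  | dual
4. sub.ALU @i6  | RAW r2
5. and.ALU/blt.BR @i7&i8  | dual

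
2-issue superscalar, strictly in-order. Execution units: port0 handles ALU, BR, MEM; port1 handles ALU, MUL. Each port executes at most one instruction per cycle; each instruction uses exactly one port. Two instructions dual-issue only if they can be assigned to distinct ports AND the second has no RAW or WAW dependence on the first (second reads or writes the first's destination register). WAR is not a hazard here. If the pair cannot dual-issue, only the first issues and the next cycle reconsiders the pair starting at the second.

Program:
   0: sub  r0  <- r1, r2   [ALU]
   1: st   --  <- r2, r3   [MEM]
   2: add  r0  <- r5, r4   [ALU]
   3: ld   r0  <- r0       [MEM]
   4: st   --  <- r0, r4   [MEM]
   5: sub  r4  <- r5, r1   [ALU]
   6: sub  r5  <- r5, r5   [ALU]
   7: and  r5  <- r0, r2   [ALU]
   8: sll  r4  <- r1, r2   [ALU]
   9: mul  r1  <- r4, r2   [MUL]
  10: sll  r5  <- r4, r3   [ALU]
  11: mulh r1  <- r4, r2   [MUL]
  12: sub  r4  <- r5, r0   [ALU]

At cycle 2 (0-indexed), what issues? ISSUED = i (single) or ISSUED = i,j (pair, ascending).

#0 head=0: sub.ALU st.MEM i0,i1 2-wide
#1 head=2: add.ALU i2 RAW+WAW r0
#2 head=3: ld.MEM i3 no-port MEM/MEM
#3 head=4: st.MEM sub.ALU i4,i5 2-wide
#4 head=6: sub.ALU i6 WAW r5
#5 head=7: and.ALU sll.ALU i7,i8 2-wide
#6 head=9: mul.MUL sll.ALU i9,i10 2-wide
#7 head=11: mulh.MUL sub.ALU i11,i12 2-wide

ISSUED = 3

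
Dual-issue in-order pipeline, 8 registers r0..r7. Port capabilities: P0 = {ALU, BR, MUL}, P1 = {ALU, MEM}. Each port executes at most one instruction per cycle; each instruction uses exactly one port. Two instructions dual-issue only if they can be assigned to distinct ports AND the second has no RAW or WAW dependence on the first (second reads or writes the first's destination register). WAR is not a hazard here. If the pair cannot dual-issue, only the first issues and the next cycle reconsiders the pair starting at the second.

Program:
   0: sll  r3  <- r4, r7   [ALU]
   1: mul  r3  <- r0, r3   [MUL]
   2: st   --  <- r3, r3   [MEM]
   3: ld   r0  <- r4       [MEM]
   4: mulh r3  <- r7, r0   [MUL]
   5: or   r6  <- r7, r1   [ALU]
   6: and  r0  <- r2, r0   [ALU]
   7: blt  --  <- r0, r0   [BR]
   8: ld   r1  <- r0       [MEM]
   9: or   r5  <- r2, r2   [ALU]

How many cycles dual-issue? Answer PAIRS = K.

PAIRS = 2

#0 head=0: sll.ALU i0 RAW+WAW r3
#1 head=1: mul.MUL i1 RAW r3
#2 head=2: st.MEM i2 no-port MEM/MEM
#3 head=3: ld.MEM i3 RAW r0
#4 head=4: mulh.MUL or.ALU i4&i5 dual
#5 head=6: and.ALU i6 RAW r0
#6 head=7: blt.BR ld.MEM i7&i8 dual
#7 head=9: or.ALU i9 tail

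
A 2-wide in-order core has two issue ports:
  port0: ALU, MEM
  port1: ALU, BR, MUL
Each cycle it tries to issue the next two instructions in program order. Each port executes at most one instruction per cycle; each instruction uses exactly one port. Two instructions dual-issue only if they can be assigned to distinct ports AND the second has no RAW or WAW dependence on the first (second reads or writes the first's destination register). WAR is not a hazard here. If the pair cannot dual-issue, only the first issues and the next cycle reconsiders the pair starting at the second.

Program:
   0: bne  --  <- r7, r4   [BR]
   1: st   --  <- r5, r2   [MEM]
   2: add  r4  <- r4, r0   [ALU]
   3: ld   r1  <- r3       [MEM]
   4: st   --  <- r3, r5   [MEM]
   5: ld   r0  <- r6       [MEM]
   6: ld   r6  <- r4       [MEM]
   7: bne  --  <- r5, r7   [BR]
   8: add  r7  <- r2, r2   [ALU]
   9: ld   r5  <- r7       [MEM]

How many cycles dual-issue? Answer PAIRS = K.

PAIRS = 3

0. bne/st @i0+i1  | 2-wide
1. add/ld @i2+i3  | 2-wide
2. st @i4  | no-port MEM/MEM
3. ld @i5  | no-port MEM/MEM
4. ld/bne @i6+i7  | 2-wide
5. add @i8  | RAW r7
6. ld @i9  | tail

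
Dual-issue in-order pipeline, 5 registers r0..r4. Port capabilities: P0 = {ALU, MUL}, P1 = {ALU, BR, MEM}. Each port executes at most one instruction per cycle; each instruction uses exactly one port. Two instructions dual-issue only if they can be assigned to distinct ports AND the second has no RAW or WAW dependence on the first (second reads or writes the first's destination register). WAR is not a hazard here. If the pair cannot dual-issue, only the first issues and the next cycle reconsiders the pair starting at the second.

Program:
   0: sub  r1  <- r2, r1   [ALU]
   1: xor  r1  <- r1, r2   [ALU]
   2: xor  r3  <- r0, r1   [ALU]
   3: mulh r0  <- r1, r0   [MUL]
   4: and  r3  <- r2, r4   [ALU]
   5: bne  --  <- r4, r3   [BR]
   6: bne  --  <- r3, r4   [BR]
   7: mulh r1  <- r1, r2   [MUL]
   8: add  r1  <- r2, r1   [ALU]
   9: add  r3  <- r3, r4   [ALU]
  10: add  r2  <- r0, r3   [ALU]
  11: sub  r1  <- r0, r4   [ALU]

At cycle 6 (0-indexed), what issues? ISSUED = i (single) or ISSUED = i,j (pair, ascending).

[0] i0  sub  -- RAW+WAW r1
[1] i1  xor  -- RAW r1
[2] i2&i3  xor+mulh  -- pair
[3] i4  and  -- RAW r3
[4] i5  bne  -- no-port BR/BR
[5] i6&i7  bne+mulh  -- pair
[6] i8&i9  add+add  -- pair
[7] i10&i11  add+sub  -- pair

ISSUED = 8,9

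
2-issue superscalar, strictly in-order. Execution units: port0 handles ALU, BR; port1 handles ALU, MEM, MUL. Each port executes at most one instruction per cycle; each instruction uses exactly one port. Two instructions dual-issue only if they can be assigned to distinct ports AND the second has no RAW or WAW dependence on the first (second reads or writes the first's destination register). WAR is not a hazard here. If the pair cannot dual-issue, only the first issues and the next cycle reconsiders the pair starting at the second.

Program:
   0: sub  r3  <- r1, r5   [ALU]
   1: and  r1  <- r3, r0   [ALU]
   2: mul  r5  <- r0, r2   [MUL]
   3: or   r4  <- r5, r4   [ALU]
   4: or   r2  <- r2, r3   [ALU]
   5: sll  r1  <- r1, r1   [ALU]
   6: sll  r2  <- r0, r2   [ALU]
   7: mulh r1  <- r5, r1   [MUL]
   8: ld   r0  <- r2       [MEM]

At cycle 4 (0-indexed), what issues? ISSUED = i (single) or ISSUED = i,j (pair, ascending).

  cy0 -> i0 (sub.ALU) RAW r3
  cy1 -> i1,i2 (and.ALU;mul.MUL) pair
  cy2 -> i3,i4 (or.ALU;or.ALU) pair
  cy3 -> i5,i6 (sll.ALU;sll.ALU) pair
  cy4 -> i7 (mulh.MUL) no-port MUL/MEM
  cy5 -> i8 (ld.MEM) tail

ISSUED = 7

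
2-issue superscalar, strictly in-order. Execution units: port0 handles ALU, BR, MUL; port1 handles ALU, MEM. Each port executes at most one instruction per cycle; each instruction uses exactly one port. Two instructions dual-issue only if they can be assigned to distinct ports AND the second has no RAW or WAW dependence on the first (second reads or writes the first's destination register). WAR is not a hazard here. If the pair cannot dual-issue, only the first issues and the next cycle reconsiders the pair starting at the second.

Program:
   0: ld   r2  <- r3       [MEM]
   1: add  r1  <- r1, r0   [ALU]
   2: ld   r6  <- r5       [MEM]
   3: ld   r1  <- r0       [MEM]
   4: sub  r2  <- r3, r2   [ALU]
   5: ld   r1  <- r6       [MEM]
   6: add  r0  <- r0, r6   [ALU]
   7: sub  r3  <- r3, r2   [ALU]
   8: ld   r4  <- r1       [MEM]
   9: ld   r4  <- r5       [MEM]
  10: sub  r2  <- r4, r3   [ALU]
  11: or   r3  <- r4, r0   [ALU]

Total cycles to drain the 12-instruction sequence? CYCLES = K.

CYCLES = 7

0. ld.MEM+add.ALU @i0+i1  | pair
1. ld.MEM @i2  | no-port MEM/MEM
2. ld.MEM+sub.ALU @i3+i4  | pair
3. ld.MEM+add.ALU @i5+i6  | pair
4. sub.ALU+ld.MEM @i7+i8  | pair
5. ld.MEM @i9  | RAW r4
6. sub.ALU+or.ALU @i10+i11  | pair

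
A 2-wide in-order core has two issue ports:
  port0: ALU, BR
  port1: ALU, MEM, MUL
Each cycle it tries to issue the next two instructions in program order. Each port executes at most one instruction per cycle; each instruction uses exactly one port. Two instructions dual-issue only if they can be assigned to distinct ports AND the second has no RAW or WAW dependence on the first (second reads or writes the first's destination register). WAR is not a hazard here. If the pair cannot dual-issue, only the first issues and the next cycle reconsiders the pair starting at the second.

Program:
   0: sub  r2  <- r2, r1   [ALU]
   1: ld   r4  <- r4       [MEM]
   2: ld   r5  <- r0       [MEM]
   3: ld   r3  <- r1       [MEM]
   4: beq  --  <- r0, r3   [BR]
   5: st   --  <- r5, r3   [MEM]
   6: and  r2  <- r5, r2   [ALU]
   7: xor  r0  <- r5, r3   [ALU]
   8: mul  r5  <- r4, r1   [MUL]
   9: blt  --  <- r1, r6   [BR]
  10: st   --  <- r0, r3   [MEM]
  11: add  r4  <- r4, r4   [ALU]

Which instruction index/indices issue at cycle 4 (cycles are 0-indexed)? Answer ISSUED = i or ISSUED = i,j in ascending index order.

c0: i0+i1 sub ld  dual
c1: i2 ld  no-port MEM/MEM
c2: i3 ld  RAW r3
c3: i4+i5 beq st  dual
c4: i6+i7 and xor  dual
c5: i8+i9 mul blt  dual
c6: i10+i11 st add  dual

ISSUED = 6,7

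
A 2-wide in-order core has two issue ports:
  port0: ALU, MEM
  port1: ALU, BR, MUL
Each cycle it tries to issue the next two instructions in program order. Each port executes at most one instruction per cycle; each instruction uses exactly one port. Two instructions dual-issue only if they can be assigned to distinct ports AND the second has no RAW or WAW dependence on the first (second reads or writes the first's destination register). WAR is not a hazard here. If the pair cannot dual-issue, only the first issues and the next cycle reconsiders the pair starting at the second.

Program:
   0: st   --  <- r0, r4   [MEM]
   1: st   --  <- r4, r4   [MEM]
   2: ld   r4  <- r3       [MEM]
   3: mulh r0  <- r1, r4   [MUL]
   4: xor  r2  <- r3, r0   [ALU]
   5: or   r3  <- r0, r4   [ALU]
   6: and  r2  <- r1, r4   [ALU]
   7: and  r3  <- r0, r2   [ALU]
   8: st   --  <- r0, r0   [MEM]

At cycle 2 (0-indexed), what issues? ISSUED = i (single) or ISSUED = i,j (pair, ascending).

ISSUED = 2

#0 head=0: st i0 no-port MEM/MEM
#1 head=1: st i1 no-port MEM/MEM
#2 head=2: ld i2 RAW r4
#3 head=3: mulh i3 RAW r0
#4 head=4: xor;or i4&i5 pair
#5 head=6: and i6 RAW r2
#6 head=7: and;st i7&i8 pair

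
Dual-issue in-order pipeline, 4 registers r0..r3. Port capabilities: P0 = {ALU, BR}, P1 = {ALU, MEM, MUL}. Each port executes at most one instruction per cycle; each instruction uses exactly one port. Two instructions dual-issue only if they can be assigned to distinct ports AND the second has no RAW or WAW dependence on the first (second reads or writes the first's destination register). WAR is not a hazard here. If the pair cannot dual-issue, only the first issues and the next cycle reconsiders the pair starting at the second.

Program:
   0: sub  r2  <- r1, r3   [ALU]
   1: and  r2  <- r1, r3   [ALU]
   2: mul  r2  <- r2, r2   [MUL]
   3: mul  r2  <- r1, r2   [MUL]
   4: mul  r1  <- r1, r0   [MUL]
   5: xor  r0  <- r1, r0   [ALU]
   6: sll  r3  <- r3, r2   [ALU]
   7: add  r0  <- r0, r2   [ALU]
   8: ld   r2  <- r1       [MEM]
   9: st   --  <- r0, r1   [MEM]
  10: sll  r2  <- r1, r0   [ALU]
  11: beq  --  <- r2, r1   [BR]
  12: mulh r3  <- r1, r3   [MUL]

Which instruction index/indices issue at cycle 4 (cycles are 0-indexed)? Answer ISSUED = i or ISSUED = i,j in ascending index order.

[0] i0  sub  -- WAW r2
[1] i1  and  -- RAW+WAW r2
[2] i2  mul  -- no-port MUL/MUL
[3] i3  mul  -- no-port MUL/MUL
[4] i4  mul  -- RAW r1
[5] i5+i6  xor sll  -- 2-wide
[6] i7+i8  add ld  -- 2-wide
[7] i9+i10  st sll  -- 2-wide
[8] i11+i12  beq mulh  -- 2-wide

ISSUED = 4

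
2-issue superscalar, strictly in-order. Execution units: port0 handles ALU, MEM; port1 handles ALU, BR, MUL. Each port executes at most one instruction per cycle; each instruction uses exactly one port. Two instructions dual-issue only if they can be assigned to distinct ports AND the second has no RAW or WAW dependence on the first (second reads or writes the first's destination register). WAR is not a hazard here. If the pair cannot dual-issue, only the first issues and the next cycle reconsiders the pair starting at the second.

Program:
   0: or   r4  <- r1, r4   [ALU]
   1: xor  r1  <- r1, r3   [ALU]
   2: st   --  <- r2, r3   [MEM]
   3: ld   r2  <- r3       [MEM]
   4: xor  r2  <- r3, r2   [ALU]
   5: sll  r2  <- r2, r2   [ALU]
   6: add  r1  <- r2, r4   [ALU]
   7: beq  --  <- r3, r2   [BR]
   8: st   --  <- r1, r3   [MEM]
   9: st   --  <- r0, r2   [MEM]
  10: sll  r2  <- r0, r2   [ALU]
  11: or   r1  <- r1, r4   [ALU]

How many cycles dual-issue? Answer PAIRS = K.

[0] i0,i1  or xor  -- 2-wide
[1] i2  st  -- no-port MEM/MEM
[2] i3  ld  -- RAW+WAW r2
[3] i4  xor  -- RAW+WAW r2
[4] i5  sll  -- RAW r2
[5] i6,i7  add beq  -- 2-wide
[6] i8  st  -- no-port MEM/MEM
[7] i9,i10  st sll  -- 2-wide
[8] i11  or  -- tail

PAIRS = 3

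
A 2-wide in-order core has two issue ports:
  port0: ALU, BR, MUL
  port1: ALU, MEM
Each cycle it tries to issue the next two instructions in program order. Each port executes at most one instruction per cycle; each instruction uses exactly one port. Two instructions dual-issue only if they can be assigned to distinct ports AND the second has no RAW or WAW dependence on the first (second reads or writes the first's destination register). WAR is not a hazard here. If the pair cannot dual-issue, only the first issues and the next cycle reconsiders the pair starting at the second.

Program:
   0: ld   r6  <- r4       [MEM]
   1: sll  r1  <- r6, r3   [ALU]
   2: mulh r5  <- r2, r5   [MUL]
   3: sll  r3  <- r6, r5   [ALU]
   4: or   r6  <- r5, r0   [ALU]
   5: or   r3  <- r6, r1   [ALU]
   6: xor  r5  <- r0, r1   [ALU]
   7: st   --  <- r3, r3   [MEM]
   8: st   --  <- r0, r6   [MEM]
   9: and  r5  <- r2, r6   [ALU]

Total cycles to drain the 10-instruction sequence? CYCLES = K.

[0] i0  ld  -- RAW r6
[1] i1&i2  sll mulh  -- pair
[2] i3&i4  sll or  -- pair
[3] i5&i6  or xor  -- pair
[4] i7  st  -- no-port MEM/MEM
[5] i8&i9  st and  -- pair

CYCLES = 6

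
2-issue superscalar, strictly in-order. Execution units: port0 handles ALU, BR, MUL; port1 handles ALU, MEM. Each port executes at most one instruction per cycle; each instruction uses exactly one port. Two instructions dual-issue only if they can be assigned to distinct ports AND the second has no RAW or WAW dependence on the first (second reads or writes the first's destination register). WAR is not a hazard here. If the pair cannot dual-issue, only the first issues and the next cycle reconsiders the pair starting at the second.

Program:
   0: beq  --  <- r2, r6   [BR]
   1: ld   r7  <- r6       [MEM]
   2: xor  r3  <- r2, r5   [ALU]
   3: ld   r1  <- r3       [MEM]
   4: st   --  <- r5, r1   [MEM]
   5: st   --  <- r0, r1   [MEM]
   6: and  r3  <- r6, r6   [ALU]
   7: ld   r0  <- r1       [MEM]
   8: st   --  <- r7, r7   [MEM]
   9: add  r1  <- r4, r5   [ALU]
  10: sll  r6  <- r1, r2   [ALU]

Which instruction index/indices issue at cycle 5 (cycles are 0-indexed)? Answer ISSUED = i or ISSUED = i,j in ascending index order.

t=0 i0/i1:beq.BR/ld.MEM ; dual
t=1 i2:xor.ALU ; RAW r3
t=2 i3:ld.MEM ; no-port MEM/MEM
t=3 i4:st.MEM ; no-port MEM/MEM
t=4 i5/i6:st.MEM/and.ALU ; dual
t=5 i7:ld.MEM ; no-port MEM/MEM
t=6 i8/i9:st.MEM/add.ALU ; dual
t=7 i10:sll.ALU ; tail

ISSUED = 7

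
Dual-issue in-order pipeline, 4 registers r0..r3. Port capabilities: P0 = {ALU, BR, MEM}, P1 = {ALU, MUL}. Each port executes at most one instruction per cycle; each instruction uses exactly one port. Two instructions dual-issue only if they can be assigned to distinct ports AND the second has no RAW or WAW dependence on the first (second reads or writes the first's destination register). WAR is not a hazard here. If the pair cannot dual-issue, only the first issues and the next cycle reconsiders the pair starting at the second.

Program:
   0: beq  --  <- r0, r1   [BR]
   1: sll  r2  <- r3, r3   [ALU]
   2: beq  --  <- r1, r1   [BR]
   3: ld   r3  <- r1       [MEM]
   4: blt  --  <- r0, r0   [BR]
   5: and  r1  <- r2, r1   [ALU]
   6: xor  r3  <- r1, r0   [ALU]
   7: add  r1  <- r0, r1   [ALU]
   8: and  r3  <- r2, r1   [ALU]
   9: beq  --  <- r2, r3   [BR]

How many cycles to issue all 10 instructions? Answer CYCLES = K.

CYCLES = 7

0. beq.BR;sll.ALU @i0,i1  | 2-wide
1. beq.BR @i2  | no-port BR/MEM
2. ld.MEM @i3  | no-port MEM/BR
3. blt.BR;and.ALU @i4,i5  | 2-wide
4. xor.ALU;add.ALU @i6,i7  | 2-wide
5. and.ALU @i8  | RAW r3
6. beq.BR @i9  | tail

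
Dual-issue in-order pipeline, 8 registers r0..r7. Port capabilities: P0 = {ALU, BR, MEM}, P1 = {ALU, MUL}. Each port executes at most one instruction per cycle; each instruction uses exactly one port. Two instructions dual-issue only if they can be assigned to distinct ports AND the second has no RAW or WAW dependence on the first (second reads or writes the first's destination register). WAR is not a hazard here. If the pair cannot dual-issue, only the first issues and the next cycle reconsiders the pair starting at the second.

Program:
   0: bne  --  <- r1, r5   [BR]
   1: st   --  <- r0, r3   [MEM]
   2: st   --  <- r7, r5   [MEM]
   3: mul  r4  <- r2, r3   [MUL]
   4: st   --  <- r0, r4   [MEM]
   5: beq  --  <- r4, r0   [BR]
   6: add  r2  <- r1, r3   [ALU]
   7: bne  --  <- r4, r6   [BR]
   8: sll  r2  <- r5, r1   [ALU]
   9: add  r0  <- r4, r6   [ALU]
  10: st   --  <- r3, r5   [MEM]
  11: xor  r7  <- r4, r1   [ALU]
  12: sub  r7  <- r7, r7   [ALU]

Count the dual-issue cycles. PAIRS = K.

PAIRS = 4

0. bne.BR @i0  | no-port BR/MEM
1. st.MEM @i1  | no-port MEM/MEM
2. st.MEM+mul.MUL @i2/i3  | dual
3. st.MEM @i4  | no-port MEM/BR
4. beq.BR+add.ALU @i5/i6  | dual
5. bne.BR+sll.ALU @i7/i8  | dual
6. add.ALU+st.MEM @i9/i10  | dual
7. xor.ALU @i11  | RAW+WAW r7
8. sub.ALU @i12  | tail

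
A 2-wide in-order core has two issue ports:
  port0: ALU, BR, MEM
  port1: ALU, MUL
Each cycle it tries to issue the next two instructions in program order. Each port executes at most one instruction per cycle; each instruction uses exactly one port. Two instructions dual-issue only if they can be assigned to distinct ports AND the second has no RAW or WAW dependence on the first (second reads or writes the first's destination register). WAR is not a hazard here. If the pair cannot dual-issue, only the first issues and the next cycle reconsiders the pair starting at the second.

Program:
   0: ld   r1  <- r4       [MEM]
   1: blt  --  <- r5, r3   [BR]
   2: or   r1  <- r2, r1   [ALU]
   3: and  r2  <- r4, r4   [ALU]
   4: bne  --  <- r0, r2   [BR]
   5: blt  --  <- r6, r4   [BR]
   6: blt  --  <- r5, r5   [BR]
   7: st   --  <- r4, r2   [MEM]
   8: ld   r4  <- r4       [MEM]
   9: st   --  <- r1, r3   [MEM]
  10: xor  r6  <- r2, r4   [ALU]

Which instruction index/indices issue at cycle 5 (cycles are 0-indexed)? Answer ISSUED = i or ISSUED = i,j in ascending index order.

  cy0 -> i0 (ld) no-port MEM/BR
  cy1 -> i1&i2 (blt or) dual
  cy2 -> i3 (and) RAW r2
  cy3 -> i4 (bne) no-port BR/BR
  cy4 -> i5 (blt) no-port BR/BR
  cy5 -> i6 (blt) no-port BR/MEM
  cy6 -> i7 (st) no-port MEM/MEM
  cy7 -> i8 (ld) no-port MEM/MEM
  cy8 -> i9&i10 (st xor) dual

ISSUED = 6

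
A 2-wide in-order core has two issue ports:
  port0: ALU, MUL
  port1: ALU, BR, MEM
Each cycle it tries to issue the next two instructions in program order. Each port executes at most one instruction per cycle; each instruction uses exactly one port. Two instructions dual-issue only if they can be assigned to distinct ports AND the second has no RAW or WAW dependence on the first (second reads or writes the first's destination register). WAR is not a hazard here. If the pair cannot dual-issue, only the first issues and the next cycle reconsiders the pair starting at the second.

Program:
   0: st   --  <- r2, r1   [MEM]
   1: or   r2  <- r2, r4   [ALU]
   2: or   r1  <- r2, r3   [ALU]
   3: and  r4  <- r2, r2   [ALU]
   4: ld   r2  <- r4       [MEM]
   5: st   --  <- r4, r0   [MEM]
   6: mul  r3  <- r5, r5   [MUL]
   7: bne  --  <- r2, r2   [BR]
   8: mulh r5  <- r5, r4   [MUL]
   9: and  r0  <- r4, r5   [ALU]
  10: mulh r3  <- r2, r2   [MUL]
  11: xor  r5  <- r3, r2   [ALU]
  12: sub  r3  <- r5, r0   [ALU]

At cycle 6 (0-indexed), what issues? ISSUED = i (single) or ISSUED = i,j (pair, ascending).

ISSUED = 11

  cy0 -> i0/i1 (st.MEM+or.ALU) dual
  cy1 -> i2/i3 (or.ALU+and.ALU) dual
  cy2 -> i4 (ld.MEM) no-port MEM/MEM
  cy3 -> i5/i6 (st.MEM+mul.MUL) dual
  cy4 -> i7/i8 (bne.BR+mulh.MUL) dual
  cy5 -> i9/i10 (and.ALU+mulh.MUL) dual
  cy6 -> i11 (xor.ALU) RAW r5
  cy7 -> i12 (sub.ALU) tail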